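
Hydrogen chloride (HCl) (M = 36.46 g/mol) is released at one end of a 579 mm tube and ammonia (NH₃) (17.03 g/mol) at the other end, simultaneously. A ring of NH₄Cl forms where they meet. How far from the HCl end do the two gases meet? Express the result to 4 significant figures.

Graham's law gives d_HCl/d_NH₃ = rate_HCl/rate_NH₃ = √(M_NH₃/M_HCl) = √(17.03/36.46) = 0.6834.
With d_HCl + d_NH₃ = 579 mm, d_NH₃ = 579/(1 + 0.6834) = 343.9 mm.
d_HCl = 579 − 343.9 = 235.1 mm.

235.1 mm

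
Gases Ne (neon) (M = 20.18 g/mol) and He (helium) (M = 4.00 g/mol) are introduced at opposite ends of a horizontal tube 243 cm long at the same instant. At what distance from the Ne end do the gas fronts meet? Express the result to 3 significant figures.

74.9 cm

In equal time, each gas travels a distance ∝ its rate ∝ 1/√M, so d_Ne/d_He = √(M_He/M_Ne) = √(4.00/20.18) = 0.4452.
With d_Ne + d_He = 243 cm, d_He = 243/(1 + 0.4452) = 168.1 cm.
d_Ne = 243 − 168.1 = 74.9 cm.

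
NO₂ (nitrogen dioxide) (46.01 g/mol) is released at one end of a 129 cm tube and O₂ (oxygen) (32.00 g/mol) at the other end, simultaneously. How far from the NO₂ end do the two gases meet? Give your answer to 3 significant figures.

In equal time, each gas travels a distance ∝ its rate ∝ 1/√M, so d_NO₂/d_O₂ = √(M_O₂/M_NO₂) = √(32.00/46.01) = 0.8340.
With d_NO₂ + d_O₂ = 129 cm, d_O₂ = 129/(1 + 0.8340) = 70.34 cm.
d_NO₂ = 129 − 70.34 = 58.7 cm.

58.7 cm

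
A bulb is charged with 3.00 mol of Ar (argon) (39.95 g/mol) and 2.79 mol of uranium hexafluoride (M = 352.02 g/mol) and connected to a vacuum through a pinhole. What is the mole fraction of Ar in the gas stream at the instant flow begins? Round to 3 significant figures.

Effusion rate of each component ∝ n_i/√M_i (partial pressure × 1/√M).
So x_Ar in the escaping gas = (n_Ar/√M_Ar) / Σ(n_i/√M_i)
= (3.00/√39.95) / (3.00/√39.95 + 2.79/√352.02) = 0.4746/(0.4746 + 0.1487) = 0.761.

0.761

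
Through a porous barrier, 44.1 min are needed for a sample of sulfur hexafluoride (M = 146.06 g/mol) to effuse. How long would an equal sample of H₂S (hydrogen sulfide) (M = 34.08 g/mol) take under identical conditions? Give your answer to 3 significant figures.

21.3 min

Graham's law gives t_H₂S/t_SF₆ = √(M_H₂S/M_SF₆) = √(34.08/146.06) = √0.2333 = 0.4830.
So the time for H₂S is 44.1 × 0.4830 = 21.3 min.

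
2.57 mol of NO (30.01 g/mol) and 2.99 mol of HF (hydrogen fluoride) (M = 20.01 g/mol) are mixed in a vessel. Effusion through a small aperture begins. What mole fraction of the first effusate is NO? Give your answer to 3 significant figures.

Each component's effusion rate ∝ (its partial pressure)·(1/√M) ∝ n_i/√M_i.
x_NO(eff) = (n_NO/√M_NO) / (n_NO/√M_NO + n_HF/√M_HF)
= (2.57/√30.01) / (2.57/√30.01 + 2.99/√20.01) = 0.4691/(0.4691 + 0.6684) = 0.412.

0.412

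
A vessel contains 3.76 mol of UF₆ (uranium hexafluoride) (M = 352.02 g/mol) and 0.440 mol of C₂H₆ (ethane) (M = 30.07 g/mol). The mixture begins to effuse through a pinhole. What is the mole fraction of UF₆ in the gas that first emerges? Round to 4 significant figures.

Each component's effusion rate ∝ (its partial pressure)·(1/√M) ∝ n_i/√M_i.
x_UF₆(eff) = (n_UF₆/√M_UF₆) / (n_UF₆/√M_UF₆ + n_C₂H₆/√M_C₂H₆)
= (3.76/√352.02) / (3.76/√352.02 + 0.440/√30.07) = 0.2004/(0.2004 + 0.08024) = 0.7141.

0.7141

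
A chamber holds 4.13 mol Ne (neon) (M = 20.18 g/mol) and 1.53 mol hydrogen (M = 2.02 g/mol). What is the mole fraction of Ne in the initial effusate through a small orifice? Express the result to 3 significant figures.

The effusion rate of species i is ∝ p_i/√M_i ∝ n_i/√M_i.
x_Ne(eff) = (n_Ne/√M_Ne) / (n_Ne/√M_Ne + n_H₂/√M_H₂)
= (4.13/√20.18) / (4.13/√20.18 + 1.53/√2.02) = 0.9194/(0.9194 + 1.077) = 0.461.

0.461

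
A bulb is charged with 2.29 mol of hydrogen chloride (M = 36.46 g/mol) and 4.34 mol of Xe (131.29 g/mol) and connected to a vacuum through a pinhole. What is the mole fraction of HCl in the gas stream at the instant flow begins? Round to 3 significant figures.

The effusion rate of species i is ∝ p_i/√M_i ∝ n_i/√M_i.
Mole fraction of HCl in the effusate = (n_HCl/√M_HCl) / (n_HCl/√M_HCl + n_Xe/√M_Xe)
= (2.29/√36.46) / (2.29/√36.46 + 4.34/√131.29) = 0.3793/(0.3793 + 0.3788) = 0.500.

0.500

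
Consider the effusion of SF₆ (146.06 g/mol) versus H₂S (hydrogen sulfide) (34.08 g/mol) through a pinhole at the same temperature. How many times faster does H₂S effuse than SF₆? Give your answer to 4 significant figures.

2.070

Using Graham's law: rate_H₂S/rate_SF₆ = √(M_SF₆/M_H₂S) = √(146.06/34.08) = √4.286 = 2.070.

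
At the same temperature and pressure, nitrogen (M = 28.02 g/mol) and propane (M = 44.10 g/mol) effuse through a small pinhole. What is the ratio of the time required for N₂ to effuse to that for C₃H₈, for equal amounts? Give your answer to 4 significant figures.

By Graham's law, t_N₂/t_C₃H₈ = √(M_N₂/M_C₃H₈) = √(28.02/44.10) = √0.6354 = 0.7971.

0.7971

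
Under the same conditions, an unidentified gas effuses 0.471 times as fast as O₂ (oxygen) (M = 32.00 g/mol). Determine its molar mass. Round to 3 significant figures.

From Graham's law, rate_X/rate_O₂ = √(M_O₂/M_X).
0.471 = √(32.00/M_X)
M_X = 32.00 / 0.471² = 32.00 / 0.2218 = 144 g/mol

144 g/mol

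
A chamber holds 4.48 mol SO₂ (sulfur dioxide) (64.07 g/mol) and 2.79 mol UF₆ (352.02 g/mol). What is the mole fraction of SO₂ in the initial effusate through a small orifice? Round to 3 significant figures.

0.790

Effusion rate of each component ∝ n_i/√M_i (partial pressure × 1/√M).
So x_SO₂ in the escaping gas = (n_SO₂/√M_SO₂) / Σ(n_i/√M_i)
= (4.48/√64.07) / (4.48/√64.07 + 2.79/√352.02) = 0.5597/(0.5597 + 0.1487) = 0.790.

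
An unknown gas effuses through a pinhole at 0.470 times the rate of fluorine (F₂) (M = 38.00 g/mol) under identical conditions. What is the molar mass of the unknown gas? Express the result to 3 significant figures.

172 g/mol

Graham's law gives rate_X/rate_F₂ = √(M_F₂/M_X).
0.470 = √(38.00/M_X)
M_X = 38.00 / 0.470² = 38.00 / 0.2209 = 172 g/mol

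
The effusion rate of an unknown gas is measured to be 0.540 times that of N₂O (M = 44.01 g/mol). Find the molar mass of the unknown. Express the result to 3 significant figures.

151 g/mol

Since effusion rate ∝ 1/√M, rate_X/rate_N₂O = √(M_N₂O/M_X).
0.540 = √(44.01/M_X)
M_X = 44.01 / 0.540² = 44.01 / 0.2916 = 151 g/mol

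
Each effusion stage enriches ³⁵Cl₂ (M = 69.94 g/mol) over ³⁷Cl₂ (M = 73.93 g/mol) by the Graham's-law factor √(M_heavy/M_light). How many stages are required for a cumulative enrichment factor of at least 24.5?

Single-stage factor α = √(73.93/69.94), so ln α = ½ ln(1.05705) = 0.02774.
Need α^N ≥ 24.5 ⇒ N ≥ ln(24.5) / ln α = 3.199 / 0.02774 = 115.31.
Minimum whole number of stages: N = 116.

116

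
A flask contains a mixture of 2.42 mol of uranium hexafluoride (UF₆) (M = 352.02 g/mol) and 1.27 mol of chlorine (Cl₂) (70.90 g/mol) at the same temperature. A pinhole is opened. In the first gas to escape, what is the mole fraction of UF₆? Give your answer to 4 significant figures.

0.4610

Effusion rate of each component ∝ n_i/√M_i (partial pressure × 1/√M).
So x_UF₆ in the escaping gas = (n_UF₆/√M_UF₆) / Σ(n_i/√M_i)
= (2.42/√352.02) / (2.42/√352.02 + 1.27/√70.90) = 0.1290/(0.1290 + 0.1508) = 0.4610.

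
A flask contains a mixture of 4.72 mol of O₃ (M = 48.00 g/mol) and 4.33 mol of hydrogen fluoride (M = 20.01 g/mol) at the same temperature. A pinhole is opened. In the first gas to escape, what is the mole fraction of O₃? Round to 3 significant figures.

Effusion rate of each component ∝ n_i/√M_i (partial pressure × 1/√M).
So x_O₃ in the escaping gas = (n_O₃/√M_O₃) / Σ(n_i/√M_i)
= (4.72/√48.00) / (4.72/√48.00 + 4.33/√20.01) = 0.6813/(0.6813 + 0.9680) = 0.413.

0.413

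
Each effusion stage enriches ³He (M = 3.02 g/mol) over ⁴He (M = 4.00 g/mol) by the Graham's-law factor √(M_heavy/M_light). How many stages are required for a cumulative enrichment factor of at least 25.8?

24

With α = √(4.00/3.02) per stage, ln α = ½ ln(1.32450) = 0.1405.
Need α^N ≥ 25.8 ⇒ N ≥ ln(25.8) / ln α = 3.250 / 0.1405 = 23.13.
Minimum whole number of stages: N = 24.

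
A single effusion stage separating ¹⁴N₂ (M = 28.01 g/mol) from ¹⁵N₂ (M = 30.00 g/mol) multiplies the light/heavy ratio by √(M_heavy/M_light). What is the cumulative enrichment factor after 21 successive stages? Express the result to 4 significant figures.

2.056

Overall factor = α^21 with α = √(30.00/28.01), i.e. (30.00/28.01)^(21/2).
= 1.07105^(21/2) = 2.056.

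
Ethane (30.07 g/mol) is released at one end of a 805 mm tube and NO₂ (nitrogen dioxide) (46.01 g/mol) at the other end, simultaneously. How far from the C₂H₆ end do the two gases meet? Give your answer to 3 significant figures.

Distances travelled in equal time are proportional to diffusion rates, so d_C₂H₆/d_NO₂ = √(M_NO₂/M_C₂H₆) = √(46.01/30.07) = 1.237.
With d_C₂H₆ + d_NO₂ = 805 mm, d_NO₂ = 805/(1 + 1.237) = 359.9 mm.
d_C₂H₆ = 805 − 359.9 = 445 mm.

445 mm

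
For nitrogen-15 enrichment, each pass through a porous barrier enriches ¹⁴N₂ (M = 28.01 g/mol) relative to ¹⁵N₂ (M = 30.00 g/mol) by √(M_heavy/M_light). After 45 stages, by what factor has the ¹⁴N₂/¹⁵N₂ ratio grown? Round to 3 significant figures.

Overall factor = α^45 with α = √(30.00/28.01), i.e. (30.00/28.01)^(45/2).
= 1.07105^(45/2) = 4.68.

4.68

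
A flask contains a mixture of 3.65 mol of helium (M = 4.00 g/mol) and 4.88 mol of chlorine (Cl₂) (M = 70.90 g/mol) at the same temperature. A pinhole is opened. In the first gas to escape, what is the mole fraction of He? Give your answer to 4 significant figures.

Effusion rate of each component ∝ n_i/√M_i (partial pressure × 1/√M).
Mole fraction of He in the effusate = (n_He/√M_He) / (n_He/√M_He + n_Cl₂/√M_Cl₂)
= (3.65/√4.00) / (3.65/√4.00 + 4.88/√70.90) = 1.825/(1.825 + 0.5796) = 0.7590.

0.7590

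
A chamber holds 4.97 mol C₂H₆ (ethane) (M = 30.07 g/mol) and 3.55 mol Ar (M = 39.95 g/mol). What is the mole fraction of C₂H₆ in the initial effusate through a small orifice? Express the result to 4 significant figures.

Each component's effusion rate ∝ (its partial pressure)·(1/√M) ∝ n_i/√M_i.
Mole fraction of C₂H₆ in the effusate = (n_C₂H₆/√M_C₂H₆) / (n_C₂H₆/√M_C₂H₆ + n_Ar/√M_Ar)
= (4.97/√30.07) / (4.97/√30.07 + 3.55/√39.95) = 0.9063/(0.9063 + 0.5617) = 0.6174.

0.6174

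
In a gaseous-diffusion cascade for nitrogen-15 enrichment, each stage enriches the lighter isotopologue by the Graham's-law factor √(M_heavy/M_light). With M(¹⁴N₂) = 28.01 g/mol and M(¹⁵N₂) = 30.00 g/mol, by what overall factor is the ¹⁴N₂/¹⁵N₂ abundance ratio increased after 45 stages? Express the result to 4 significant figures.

After 45 stages the ratio has grown by (√(30.00/28.01))^45 = (30.00/28.01)^(45/2).
= 1.07105^(45/2) = 4.685.

4.685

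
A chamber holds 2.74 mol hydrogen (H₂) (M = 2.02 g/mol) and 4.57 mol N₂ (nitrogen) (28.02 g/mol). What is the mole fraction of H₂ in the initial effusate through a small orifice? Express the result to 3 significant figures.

Rate_i ∝ x_i/√M_i (Graham's law weighted by mole fraction), so the effusate composition follows n_i/√M_i.
So x_H₂ in the escaping gas = (n_H₂/√M_H₂) / Σ(n_i/√M_i)
= (2.74/√2.02) / (2.74/√2.02 + 4.57/√28.02) = 1.928/(1.928 + 0.8633) = 0.691.

0.691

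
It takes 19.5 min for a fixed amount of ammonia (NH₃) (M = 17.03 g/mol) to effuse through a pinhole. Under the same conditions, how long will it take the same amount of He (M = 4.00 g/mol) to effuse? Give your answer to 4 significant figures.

9.451 min

Graham's law gives t_He/t_NH₃ = √(M_He/M_NH₃) = √(4.00/17.03) = √0.2349 = 0.4846.
So the time for He is 19.5 × 0.4846 = 9.451 min.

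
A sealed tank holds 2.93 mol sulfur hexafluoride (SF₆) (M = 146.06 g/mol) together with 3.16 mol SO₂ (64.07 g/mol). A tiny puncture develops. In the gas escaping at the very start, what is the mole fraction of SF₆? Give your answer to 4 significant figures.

0.3805

Each component's effusion rate ∝ (its partial pressure)·(1/√M) ∝ n_i/√M_i.
So x_SF₆ in the escaping gas = (n_SF₆/√M_SF₆) / Σ(n_i/√M_i)
= (2.93/√146.06) / (2.93/√146.06 + 3.16/√64.07) = 0.2424/(0.2424 + 0.3948) = 0.3805.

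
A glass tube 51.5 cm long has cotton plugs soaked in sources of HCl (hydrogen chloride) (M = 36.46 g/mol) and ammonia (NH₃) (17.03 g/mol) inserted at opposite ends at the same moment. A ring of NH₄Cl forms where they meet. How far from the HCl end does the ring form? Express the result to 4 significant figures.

Graham's law gives d_HCl/d_NH₃ = rate_HCl/rate_NH₃ = √(M_NH₃/M_HCl) = √(17.03/36.46) = 0.6834.
With d_HCl + d_NH₃ = 51.5 cm, d_NH₃ = 51.5/(1 + 0.6834) = 30.59 cm.
d_HCl = 51.5 − 30.59 = 20.91 cm.

20.91 cm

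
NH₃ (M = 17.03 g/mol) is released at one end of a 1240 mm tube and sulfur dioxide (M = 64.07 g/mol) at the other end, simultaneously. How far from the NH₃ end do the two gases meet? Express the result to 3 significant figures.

Graham's law gives d_NH₃/d_SO₂ = rate_NH₃/rate_SO₂ = √(M_SO₂/M_NH₃) = √(64.07/17.03) = 1.940.
With d_NH₃ + d_SO₂ = 1240 mm, d_SO₂ = 1240/(1 + 1.940) = 421.8 mm.
d_NH₃ = 1240 − 421.8 = 818 mm.

818 mm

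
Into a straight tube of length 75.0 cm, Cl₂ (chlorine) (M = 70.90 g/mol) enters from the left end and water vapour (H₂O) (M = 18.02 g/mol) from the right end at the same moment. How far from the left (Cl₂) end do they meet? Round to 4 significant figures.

25.14 cm

In equal time, each gas travels a distance ∝ its rate ∝ 1/√M, so d_Cl₂/d_H₂O = √(M_H₂O/M_Cl₂) = √(18.02/70.90) = 0.5041.
With d_Cl₂ + d_H₂O = 75.0 cm, d_H₂O = 75.0/(1 + 0.5041) = 49.86 cm.
d_Cl₂ = 75.0 − 49.86 = 25.14 cm.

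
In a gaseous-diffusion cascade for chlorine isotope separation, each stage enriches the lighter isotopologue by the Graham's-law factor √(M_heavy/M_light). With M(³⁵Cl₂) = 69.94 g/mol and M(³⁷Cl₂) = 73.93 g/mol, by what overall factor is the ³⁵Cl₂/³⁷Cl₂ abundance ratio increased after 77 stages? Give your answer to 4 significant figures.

8.466

The single-stage factor is √(M_heavy/M_light), so 77 stages give [√(73.93/69.94)]^77 = (73.93/69.94)^(77/2).
= 1.05705^(77/2) = 8.466.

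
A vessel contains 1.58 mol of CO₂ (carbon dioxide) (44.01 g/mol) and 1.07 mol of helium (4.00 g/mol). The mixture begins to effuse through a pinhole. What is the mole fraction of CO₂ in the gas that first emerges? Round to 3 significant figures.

0.308

Effusion rate of each component ∝ n_i/√M_i (partial pressure × 1/√M).
x_CO₂(eff) = (n_CO₂/√M_CO₂) / (n_CO₂/√M_CO₂ + n_He/√M_He)
= (1.58/√44.01) / (1.58/√44.01 + 1.07/√4.00) = 0.2382/(0.2382 + 0.5350) = 0.308.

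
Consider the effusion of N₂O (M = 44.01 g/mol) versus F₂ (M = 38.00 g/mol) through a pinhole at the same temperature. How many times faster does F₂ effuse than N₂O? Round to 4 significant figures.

1.076

From Graham's law, rate_F₂/rate_N₂O = √(M_N₂O/M_F₂) = √(44.01/38.00) = √1.158 = 1.076.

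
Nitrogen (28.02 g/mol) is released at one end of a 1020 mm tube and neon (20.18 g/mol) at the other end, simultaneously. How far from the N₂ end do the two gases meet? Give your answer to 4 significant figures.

468.2 mm

Distances travelled in equal time are proportional to diffusion rates, so d_N₂/d_Ne = √(M_Ne/M_N₂) = √(20.18/28.02) = 0.8486.
With d_N₂ + d_Ne = 1020 mm, d_Ne = 1020/(1 + 0.8486) = 551.8 mm.
d_N₂ = 1020 − 551.8 = 468.2 mm.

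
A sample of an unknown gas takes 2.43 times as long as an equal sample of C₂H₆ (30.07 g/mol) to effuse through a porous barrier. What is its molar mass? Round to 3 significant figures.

178 g/mol

From Graham's law, t_X/t_C₂H₆ = √(M_X/M_C₂H₆).
2.43 = √(M_X/30.07)
M_X = 30.07 × 2.43² = 30.07 × 5.905 = 178 g/mol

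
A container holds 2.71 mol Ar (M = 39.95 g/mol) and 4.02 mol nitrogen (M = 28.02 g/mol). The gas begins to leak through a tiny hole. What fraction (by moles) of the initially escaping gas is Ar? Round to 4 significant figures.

Effusion rate of each component ∝ n_i/√M_i (partial pressure × 1/√M).
Mole fraction of Ar in the effusate = (n_Ar/√M_Ar) / (n_Ar/√M_Ar + n_N₂/√M_N₂)
= (2.71/√39.95) / (2.71/√39.95 + 4.02/√28.02) = 0.4288/(0.4288 + 0.7594) = 0.3608.

0.3608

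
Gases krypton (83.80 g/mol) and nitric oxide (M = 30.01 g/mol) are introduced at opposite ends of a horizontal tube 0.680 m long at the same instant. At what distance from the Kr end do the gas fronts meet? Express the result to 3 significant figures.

The fronts meet when d_Kr + d_NO = L with d_Kr/d_NO = √(M_NO/M_Kr) (Graham's law). Here √(M_NO/M_Kr) = √(30.01/83.80) = 0.5984.
With d_Kr + d_NO = 0.680 m, d_NO = 0.680/(1 + 0.5984) = 0.4254 m.
d_Kr = 0.680 − 0.4254 = 0.255 m.

0.255 m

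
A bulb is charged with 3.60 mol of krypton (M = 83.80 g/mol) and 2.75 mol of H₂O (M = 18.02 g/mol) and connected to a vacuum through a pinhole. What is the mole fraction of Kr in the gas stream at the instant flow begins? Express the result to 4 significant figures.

0.3777

The effusion rate of species i is ∝ p_i/√M_i ∝ n_i/√M_i.
So x_Kr in the escaping gas = (n_Kr/√M_Kr) / Σ(n_i/√M_i)
= (3.60/√83.80) / (3.60/√83.80 + 2.75/√18.02) = 0.3933/(0.3933 + 0.6478) = 0.3777.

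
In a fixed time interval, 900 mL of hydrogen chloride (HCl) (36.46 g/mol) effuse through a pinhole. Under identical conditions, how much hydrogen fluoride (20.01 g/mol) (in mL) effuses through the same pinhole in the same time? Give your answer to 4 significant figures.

1215 mL

Since effusion rate ∝ 1/√M, rate_HF/rate_HCl = √(M_HCl/M_HF) = √(36.46/20.01) = √1.822 = 1.350.
So the volume for HF is 900 × 1.350 = 1215 mL.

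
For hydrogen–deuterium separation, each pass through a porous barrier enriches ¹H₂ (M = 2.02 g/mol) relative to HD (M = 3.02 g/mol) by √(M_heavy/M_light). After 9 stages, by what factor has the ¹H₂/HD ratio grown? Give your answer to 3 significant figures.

Overall factor = α^9 with α = √(3.02/2.02), i.e. (3.02/2.02)^(9/2).
= 1.49505^(9/2) = 6.11.

6.11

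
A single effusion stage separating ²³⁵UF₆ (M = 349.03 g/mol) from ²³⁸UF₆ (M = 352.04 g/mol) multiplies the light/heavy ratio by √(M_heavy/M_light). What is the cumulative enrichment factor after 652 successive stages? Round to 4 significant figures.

16.43

Overall factor = α^652 with α = √(352.04/349.03), i.e. (352.04/349.03)^(652/2).
= 1.00862^326 = 16.43.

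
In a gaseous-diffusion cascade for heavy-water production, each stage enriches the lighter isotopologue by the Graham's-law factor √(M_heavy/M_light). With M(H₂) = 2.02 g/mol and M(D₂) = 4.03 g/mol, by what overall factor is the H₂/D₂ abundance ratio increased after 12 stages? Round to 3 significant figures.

63.1

After 12 stages the ratio has grown by (√(4.03/2.02))^12 = (4.03/2.02)^(12/2).
= 1.99505^6 = 63.1.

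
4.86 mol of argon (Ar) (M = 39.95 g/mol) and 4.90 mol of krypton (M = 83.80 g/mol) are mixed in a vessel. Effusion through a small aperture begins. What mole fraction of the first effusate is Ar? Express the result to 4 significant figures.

0.5896

The effusion rate of species i is ∝ p_i/√M_i ∝ n_i/√M_i.
Mole fraction of Ar in the effusate = (n_Ar/√M_Ar) / (n_Ar/√M_Ar + n_Kr/√M_Kr)
= (4.86/√39.95) / (4.86/√39.95 + 4.90/√83.80) = 0.7689/(0.7689 + 0.5353) = 0.5896.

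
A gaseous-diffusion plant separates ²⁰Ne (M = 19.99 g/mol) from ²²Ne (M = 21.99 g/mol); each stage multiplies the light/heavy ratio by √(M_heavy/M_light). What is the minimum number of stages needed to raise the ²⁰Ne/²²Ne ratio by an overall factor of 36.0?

76

Single-stage factor α = √(21.99/19.99), so ln α = ½ ln(1.10005) = 0.04768.
Need α^N ≥ 36.0 ⇒ N ≥ ln(36.0) / ln α = 3.584 / 0.04768 = 75.16.
So at least 76 stages are needed.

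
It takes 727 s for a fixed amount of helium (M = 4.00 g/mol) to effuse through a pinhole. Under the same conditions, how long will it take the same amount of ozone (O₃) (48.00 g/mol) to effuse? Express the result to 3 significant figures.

2520 s

Using Graham's law: t_O₃/t_He = √(M_O₃/M_He) = √(48.00/4.00) = √12.00 = 3.464.
So the time for O₃ is 727 × 3.464 = 2520 s.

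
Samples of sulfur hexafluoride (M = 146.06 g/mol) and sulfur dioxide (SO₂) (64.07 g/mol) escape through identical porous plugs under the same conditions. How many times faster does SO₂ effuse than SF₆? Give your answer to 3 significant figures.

1.51

Using Graham's law: rate_SO₂/rate_SF₆ = √(M_SF₆/M_SO₂) = √(146.06/64.07) = √2.280 = 1.51.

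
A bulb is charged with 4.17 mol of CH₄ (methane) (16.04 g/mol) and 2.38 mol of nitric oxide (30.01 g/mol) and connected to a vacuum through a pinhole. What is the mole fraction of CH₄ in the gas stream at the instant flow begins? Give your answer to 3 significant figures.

Effusion rate of each component ∝ n_i/√M_i (partial pressure × 1/√M).
x_CH₄(eff) = (n_CH₄/√M_CH₄) / (n_CH₄/√M_CH₄ + n_NO/√M_NO)
= (4.17/√16.04) / (4.17/√16.04 + 2.38/√30.01) = 1.041/(1.041 + 0.4345) = 0.706.

0.706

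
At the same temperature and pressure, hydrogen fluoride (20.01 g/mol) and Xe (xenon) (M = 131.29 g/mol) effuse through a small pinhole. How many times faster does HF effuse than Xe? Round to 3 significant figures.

Using Graham's law: rate_HF/rate_Xe = √(M_Xe/M_HF) = √(131.29/20.01) = √6.561 = 2.56.

2.56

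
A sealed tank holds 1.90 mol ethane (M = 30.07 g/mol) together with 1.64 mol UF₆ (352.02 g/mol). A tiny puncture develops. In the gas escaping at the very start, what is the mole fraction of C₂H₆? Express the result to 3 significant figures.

0.799

Effusion rate of each component ∝ n_i/√M_i (partial pressure × 1/√M).
Mole fraction of C₂H₆ in the effusate = (n_C₂H₆/√M_C₂H₆) / (n_C₂H₆/√M_C₂H₆ + n_UF₆/√M_UF₆)
= (1.90/√30.07) / (1.90/√30.07 + 1.64/√352.02) = 0.3465/(0.3465 + 0.08741) = 0.799.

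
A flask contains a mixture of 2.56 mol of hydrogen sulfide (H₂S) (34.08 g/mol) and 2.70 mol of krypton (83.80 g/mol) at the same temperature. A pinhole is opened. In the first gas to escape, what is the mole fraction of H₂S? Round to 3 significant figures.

0.598

Each component's effusion rate ∝ (its partial pressure)·(1/√M) ∝ n_i/√M_i.
Mole fraction of H₂S in the effusate = (n_H₂S/√M_H₂S) / (n_H₂S/√M_H₂S + n_Kr/√M_Kr)
= (2.56/√34.08) / (2.56/√34.08 + 2.70/√83.80) = 0.4385/(0.4385 + 0.2949) = 0.598.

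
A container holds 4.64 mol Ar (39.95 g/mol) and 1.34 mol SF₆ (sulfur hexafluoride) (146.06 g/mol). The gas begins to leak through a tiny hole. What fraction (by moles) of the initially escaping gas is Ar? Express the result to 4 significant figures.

Effusion rate of each component ∝ n_i/√M_i (partial pressure × 1/√M).
So x_Ar in the escaping gas = (n_Ar/√M_Ar) / Σ(n_i/√M_i)
= (4.64/√39.95) / (4.64/√39.95 + 1.34/√146.06) = 0.7341/(0.7341 + 0.1109) = 0.8688.

0.8688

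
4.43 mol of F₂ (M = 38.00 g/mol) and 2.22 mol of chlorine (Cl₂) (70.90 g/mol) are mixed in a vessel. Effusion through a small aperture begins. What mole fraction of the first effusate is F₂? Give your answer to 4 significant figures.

0.7316

Each component's effusion rate ∝ (its partial pressure)·(1/√M) ∝ n_i/√M_i.
Mole fraction of F₂ in the effusate = (n_F₂/√M_F₂) / (n_F₂/√M_F₂ + n_Cl₂/√M_Cl₂)
= (4.43/√38.00) / (4.43/√38.00 + 2.22/√70.90) = 0.7186/(0.7186 + 0.2637) = 0.7316.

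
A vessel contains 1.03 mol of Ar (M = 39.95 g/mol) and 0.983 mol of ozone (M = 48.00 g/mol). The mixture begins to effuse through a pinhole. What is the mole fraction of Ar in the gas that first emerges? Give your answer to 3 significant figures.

0.535

Each component's effusion rate ∝ (its partial pressure)·(1/√M) ∝ n_i/√M_i.
So x_Ar in the escaping gas = (n_Ar/√M_Ar) / Σ(n_i/√M_i)
= (1.03/√39.95) / (1.03/√39.95 + 0.983/√48.00) = 0.1630/(0.1630 + 0.1419) = 0.535.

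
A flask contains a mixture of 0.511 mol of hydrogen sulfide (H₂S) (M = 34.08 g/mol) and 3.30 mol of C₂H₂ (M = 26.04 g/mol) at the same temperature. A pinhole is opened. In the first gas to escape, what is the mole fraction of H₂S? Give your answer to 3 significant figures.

0.119

Rate_i ∝ x_i/√M_i (Graham's law weighted by mole fraction), so the effusate composition follows n_i/√M_i.
Mole fraction of H₂S in the effusate = (n_H₂S/√M_H₂S) / (n_H₂S/√M_H₂S + n_C₂H₂/√M_C₂H₂)
= (0.511/√34.08) / (0.511/√34.08 + 3.30/√26.04) = 0.08753/(0.08753 + 0.6467) = 0.119.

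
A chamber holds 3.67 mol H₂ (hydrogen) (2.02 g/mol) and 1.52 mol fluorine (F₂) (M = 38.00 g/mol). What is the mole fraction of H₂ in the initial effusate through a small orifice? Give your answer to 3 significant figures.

Effusion rate of each component ∝ n_i/√M_i (partial pressure × 1/√M).
Mole fraction of H₂ in the effusate = (n_H₂/√M_H₂) / (n_H₂/√M_H₂ + n_F₂/√M_F₂)
= (3.67/√2.02) / (3.67/√2.02 + 1.52/√38.00) = 2.582/(2.582 + 0.2466) = 0.913.

0.913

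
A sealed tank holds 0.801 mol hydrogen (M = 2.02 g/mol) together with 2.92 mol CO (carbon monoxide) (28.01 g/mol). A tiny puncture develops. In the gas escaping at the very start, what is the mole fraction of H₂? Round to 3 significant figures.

Rate_i ∝ x_i/√M_i (Graham's law weighted by mole fraction), so the effusate composition follows n_i/√M_i.
So x_H₂ in the escaping gas = (n_H₂/√M_H₂) / Σ(n_i/√M_i)
= (0.801/√2.02) / (0.801/√2.02 + 2.92/√28.01) = 0.5636/(0.5636 + 0.5517) = 0.505.

0.505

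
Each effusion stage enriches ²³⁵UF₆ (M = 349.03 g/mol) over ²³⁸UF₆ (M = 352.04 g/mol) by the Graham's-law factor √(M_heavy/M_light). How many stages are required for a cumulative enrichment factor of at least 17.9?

672

Per stage α = (352.04/349.03)^(1/2) = 1.00862^0.5, giving ln α = 0.004293.
Need α^N ≥ 17.9 ⇒ N ≥ ln(17.9) / ln α = 2.885 / 0.004293 = 671.91.
Rounding up, N = 672 stages.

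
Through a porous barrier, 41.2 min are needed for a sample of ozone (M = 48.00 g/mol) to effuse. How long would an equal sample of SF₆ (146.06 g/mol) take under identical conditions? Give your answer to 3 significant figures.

71.9 min

From Graham's law, t_SF₆/t_O₃ = √(M_SF₆/M_O₃) = √(146.06/48.00) = √3.043 = 1.744.
So the time for SF₆ is 41.2 × 1.744 = 71.9 min.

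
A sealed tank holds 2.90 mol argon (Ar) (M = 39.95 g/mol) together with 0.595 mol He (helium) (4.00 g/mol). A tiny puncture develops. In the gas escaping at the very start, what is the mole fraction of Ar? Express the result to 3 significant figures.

0.607

Effusion rate of each component ∝ n_i/√M_i (partial pressure × 1/√M).
So x_Ar in the escaping gas = (n_Ar/√M_Ar) / Σ(n_i/√M_i)
= (2.90/√39.95) / (2.90/√39.95 + 0.595/√4.00) = 0.4588/(0.4588 + 0.2975) = 0.607.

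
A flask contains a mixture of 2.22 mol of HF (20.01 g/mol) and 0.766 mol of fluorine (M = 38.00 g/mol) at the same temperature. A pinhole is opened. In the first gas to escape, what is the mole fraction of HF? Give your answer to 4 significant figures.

The effusion rate of species i is ∝ p_i/√M_i ∝ n_i/√M_i.
Mole fraction of HF in the effusate = (n_HF/√M_HF) / (n_HF/√M_HF + n_F₂/√M_F₂)
= (2.22/√20.01) / (2.22/√20.01 + 0.766/√38.00) = 0.4963/(0.4963 + 0.1243) = 0.7998.

0.7998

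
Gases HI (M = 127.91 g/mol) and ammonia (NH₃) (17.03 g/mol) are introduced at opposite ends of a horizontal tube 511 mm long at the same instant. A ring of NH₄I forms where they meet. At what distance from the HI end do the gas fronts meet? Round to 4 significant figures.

Graham's law gives d_HI/d_NH₃ = rate_HI/rate_NH₃ = √(M_NH₃/M_HI) = √(17.03/127.91) = 0.3649.
With d_HI + d_NH₃ = 511 mm, d_NH₃ = 511/(1 + 0.3649) = 374.4 mm.
d_HI = 511 − 374.4 = 136.6 mm.

136.6 mm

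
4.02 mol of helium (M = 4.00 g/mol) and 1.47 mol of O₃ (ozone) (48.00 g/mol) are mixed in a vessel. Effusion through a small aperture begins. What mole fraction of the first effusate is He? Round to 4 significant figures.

0.9045

Rate_i ∝ x_i/√M_i (Graham's law weighted by mole fraction), so the effusate composition follows n_i/√M_i.
So x_He in the escaping gas = (n_He/√M_He) / Σ(n_i/√M_i)
= (4.02/√4.00) / (4.02/√4.00 + 1.47/√48.00) = 2.010/(2.010 + 0.2122) = 0.9045.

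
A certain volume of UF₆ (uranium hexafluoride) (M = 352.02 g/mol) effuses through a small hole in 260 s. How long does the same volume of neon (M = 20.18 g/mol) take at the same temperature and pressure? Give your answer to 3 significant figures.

From Graham's law, t_Ne/t_UF₆ = √(M_Ne/M_UF₆) = √(20.18/352.02) = √0.05733 = 0.2394.
So the time for Ne is 260 × 0.2394 = 62.3 s.

62.3 s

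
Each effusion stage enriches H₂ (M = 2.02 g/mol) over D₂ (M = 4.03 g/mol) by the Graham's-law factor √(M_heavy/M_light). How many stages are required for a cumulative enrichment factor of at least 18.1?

9

Single-stage factor α = √(4.03/2.02), so ln α = ½ ln(1.99505) = 0.3453.
Need α^N ≥ 18.1 ⇒ N ≥ ln(18.1) / ln α = 2.896 / 0.3453 = 8.39.
Minimum whole number of stages: N = 9.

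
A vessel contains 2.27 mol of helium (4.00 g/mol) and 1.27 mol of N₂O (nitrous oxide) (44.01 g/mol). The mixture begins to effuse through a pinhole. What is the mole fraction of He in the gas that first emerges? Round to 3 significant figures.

0.856

Rate_i ∝ x_i/√M_i (Graham's law weighted by mole fraction), so the effusate composition follows n_i/√M_i.
So x_He in the escaping gas = (n_He/√M_He) / Σ(n_i/√M_i)
= (2.27/√4.00) / (2.27/√4.00 + 1.27/√44.01) = 1.135/(1.135 + 0.1914) = 0.856.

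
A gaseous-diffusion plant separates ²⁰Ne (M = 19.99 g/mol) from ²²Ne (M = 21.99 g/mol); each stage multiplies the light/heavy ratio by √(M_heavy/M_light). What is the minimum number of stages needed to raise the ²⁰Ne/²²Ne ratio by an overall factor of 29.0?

Single-stage factor α = √(21.99/19.99), so ln α = ½ ln(1.10005) = 0.04768.
Need α^N ≥ 29.0 ⇒ N ≥ ln(29.0) / ln α = 3.367 / 0.04768 = 70.63.
Rounding up, N = 71 stages.

71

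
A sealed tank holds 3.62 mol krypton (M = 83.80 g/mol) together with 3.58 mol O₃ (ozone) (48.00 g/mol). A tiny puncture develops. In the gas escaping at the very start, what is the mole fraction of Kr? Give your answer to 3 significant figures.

Each component's effusion rate ∝ (its partial pressure)·(1/√M) ∝ n_i/√M_i.
So x_Kr in the escaping gas = (n_Kr/√M_Kr) / Σ(n_i/√M_i)
= (3.62/√83.80) / (3.62/√83.80 + 3.58/√48.00) = 0.3954/(0.3954 + 0.5167) = 0.434.

0.434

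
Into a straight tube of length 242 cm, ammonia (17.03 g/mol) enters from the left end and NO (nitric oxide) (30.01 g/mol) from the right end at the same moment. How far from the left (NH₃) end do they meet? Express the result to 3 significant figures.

138 cm

In equal time, each gas travels a distance ∝ its rate ∝ 1/√M, so d_NH₃/d_NO = √(M_NO/M_NH₃) = √(30.01/17.03) = 1.327.
With d_NH₃ + d_NO = 242 cm, d_NO = 242/(1 + 1.327) = 104.0 cm.
d_NH₃ = 242 − 104.0 = 138 cm.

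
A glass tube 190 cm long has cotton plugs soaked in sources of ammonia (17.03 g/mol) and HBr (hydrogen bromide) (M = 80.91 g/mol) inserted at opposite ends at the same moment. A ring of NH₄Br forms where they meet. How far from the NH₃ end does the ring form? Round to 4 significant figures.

130.2 cm

Graham's law gives d_NH₃/d_HBr = rate_NH₃/rate_HBr = √(M_HBr/M_NH₃) = √(80.91/17.03) = 2.180.
With d_NH₃ + d_HBr = 190 cm, d_HBr = 190/(1 + 2.180) = 59.75 cm.
d_NH₃ = 190 − 59.75 = 130.2 cm.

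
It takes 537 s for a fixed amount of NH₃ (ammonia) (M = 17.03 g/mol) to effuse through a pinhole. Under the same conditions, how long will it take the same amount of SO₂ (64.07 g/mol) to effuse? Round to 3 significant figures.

By Graham's law, t_SO₂/t_NH₃ = √(M_SO₂/M_NH₃) = √(64.07/17.03) = √3.762 = 1.940.
So the time for SO₂ is 537 × 1.940 = 1040 s.

1040 s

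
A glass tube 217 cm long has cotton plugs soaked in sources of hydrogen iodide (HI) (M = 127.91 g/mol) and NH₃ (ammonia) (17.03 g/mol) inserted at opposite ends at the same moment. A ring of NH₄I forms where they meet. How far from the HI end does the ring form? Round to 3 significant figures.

The fronts meet when d_HI + d_NH₃ = L with d_HI/d_NH₃ = √(M_NH₃/M_HI) (Graham's law). Here √(M_NH₃/M_HI) = √(17.03/127.91) = 0.3649.
With d_HI + d_NH₃ = 217 cm, d_NH₃ = 217/(1 + 0.3649) = 159.0 cm.
d_HI = 217 − 159.0 = 58.0 cm.

58.0 cm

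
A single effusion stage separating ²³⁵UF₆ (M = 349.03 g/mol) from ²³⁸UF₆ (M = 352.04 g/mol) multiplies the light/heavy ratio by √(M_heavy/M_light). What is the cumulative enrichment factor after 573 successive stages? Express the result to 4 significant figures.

Each stage multiplies the ratio by α = √(352.04/349.03), so after 573 stages the overall factor is α^573 = (352.04/349.03)^(573/2).
= 1.00862^(573/2) = 11.71.

11.71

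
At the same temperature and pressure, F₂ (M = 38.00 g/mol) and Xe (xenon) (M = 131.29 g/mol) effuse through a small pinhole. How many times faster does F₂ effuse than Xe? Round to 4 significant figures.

1.859

By Graham's law, rate_F₂/rate_Xe = √(M_Xe/M_F₂) = √(131.29/38.00) = √3.455 = 1.859.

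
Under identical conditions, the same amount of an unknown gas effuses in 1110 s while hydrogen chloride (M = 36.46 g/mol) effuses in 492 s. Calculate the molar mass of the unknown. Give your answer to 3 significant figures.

186 g/mol

Using Graham's law: t_X/t_HCl = √(M_X/M_HCl).
1110/492 = 2.256 = √(M_X/36.46)
M_X = 36.46 × 2.256² = 36.46 × 5.090 = 186 g/mol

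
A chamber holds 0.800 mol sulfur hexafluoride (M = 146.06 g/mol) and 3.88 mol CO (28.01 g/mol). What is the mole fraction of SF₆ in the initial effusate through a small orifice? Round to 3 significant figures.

The effusion rate of species i is ∝ p_i/√M_i ∝ n_i/√M_i.
So x_SF₆ in the escaping gas = (n_SF₆/√M_SF₆) / Σ(n_i/√M_i)
= (0.800/√146.06) / (0.800/√146.06 + 3.88/√28.01) = 0.06619/(0.06619 + 0.7331) = 0.0828.

0.0828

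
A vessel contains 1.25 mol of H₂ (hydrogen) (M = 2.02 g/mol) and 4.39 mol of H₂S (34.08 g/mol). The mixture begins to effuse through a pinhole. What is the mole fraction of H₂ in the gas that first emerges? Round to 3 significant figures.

0.539

The effusion rate of species i is ∝ p_i/√M_i ∝ n_i/√M_i.
Mole fraction of H₂ in the effusate = (n_H₂/√M_H₂) / (n_H₂/√M_H₂ + n_H₂S/√M_H₂S)
= (1.25/√2.02) / (1.25/√2.02 + 4.39/√34.08) = 0.8795/(0.8795 + 0.7520) = 0.539.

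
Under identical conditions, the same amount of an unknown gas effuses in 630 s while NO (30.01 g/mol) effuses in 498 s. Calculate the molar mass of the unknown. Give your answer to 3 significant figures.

Using Graham's law: t_X/t_NO = √(M_X/M_NO).
630/498 = 1.265 = √(M_X/30.01)
M_X = 30.01 × 1.265² = 30.01 × 1.600 = 48.0 g/mol

48.0 g/mol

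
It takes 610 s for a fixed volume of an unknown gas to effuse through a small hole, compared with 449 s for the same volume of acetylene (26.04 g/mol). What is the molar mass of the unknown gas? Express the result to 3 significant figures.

48.1 g/mol

Since effusion rate ∝ 1/√M, t_X/t_C₂H₂ = √(M_X/M_C₂H₂).
610/449 = 1.359 = √(M_X/26.04)
M_X = 26.04 × 1.359² = 26.04 × 1.846 = 48.1 g/mol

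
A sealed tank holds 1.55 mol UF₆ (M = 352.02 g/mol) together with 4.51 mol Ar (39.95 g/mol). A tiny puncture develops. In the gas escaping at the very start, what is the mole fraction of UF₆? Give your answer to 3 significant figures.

0.104

Each component's effusion rate ∝ (its partial pressure)·(1/√M) ∝ n_i/√M_i.
So x_UF₆ in the escaping gas = (n_UF₆/√M_UF₆) / Σ(n_i/√M_i)
= (1.55/√352.02) / (1.55/√352.02 + 4.51/√39.95) = 0.08261/(0.08261 + 0.7135) = 0.104.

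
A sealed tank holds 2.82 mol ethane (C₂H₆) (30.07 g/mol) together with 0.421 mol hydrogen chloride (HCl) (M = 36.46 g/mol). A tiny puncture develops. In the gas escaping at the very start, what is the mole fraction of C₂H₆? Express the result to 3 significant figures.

Each component's effusion rate ∝ (its partial pressure)·(1/√M) ∝ n_i/√M_i.
x_C₂H₆(eff) = (n_C₂H₆/√M_C₂H₆) / (n_C₂H₆/√M_C₂H₆ + n_HCl/√M_HCl)
= (2.82/√30.07) / (2.82/√30.07 + 0.421/√36.46) = 0.5143/(0.5143 + 0.06972) = 0.881.

0.881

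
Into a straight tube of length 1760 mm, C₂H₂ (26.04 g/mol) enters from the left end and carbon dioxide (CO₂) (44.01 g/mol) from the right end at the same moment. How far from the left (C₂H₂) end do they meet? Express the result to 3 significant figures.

995 mm

Graham's law gives d_C₂H₂/d_CO₂ = rate_C₂H₂/rate_CO₂ = √(M_CO₂/M_C₂H₂) = √(44.01/26.04) = 1.300.
With d_C₂H₂ + d_CO₂ = 1760 mm, d_CO₂ = 1760/(1 + 1.300) = 765.2 mm.
d_C₂H₂ = 1760 − 765.2 = 995 mm.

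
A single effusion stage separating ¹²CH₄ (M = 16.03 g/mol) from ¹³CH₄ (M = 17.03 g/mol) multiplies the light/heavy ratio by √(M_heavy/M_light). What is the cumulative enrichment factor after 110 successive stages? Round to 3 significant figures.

Each stage multiplies the ratio by α = √(17.03/16.03), so after 110 stages the overall factor is α^110 = (17.03/16.03)^(110/2).
= 1.06238^55 = 27.9.

27.9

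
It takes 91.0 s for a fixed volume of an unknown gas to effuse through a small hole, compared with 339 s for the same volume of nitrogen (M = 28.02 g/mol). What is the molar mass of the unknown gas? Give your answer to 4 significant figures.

Graham's law gives t_X/t_N₂ = √(M_X/M_N₂).
91.0/339 = 0.2684 = √(M_X/28.02)
M_X = 28.02 × 0.2684² = 28.02 × 0.07206 = 2.019 g/mol

2.019 g/mol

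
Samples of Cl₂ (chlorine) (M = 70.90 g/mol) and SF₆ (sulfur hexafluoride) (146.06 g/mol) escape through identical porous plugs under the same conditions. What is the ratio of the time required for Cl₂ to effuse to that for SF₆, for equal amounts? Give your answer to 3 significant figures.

0.697

Since effusion rate ∝ 1/√M, t_Cl₂/t_SF₆ = √(M_Cl₂/M_SF₆) = √(70.90/146.06) = √0.4854 = 0.697.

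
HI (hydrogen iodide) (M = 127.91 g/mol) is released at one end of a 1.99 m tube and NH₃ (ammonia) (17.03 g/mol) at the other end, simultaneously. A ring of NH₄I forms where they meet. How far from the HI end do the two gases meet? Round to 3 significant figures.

0.532 m

In equal time, each gas travels a distance ∝ its rate ∝ 1/√M, so d_HI/d_NH₃ = √(M_NH₃/M_HI) = √(17.03/127.91) = 0.3649.
With d_HI + d_NH₃ = 1.99 m, d_NH₃ = 1.99/(1 + 0.3649) = 1.458 m.
d_HI = 1.99 − 1.458 = 0.532 m.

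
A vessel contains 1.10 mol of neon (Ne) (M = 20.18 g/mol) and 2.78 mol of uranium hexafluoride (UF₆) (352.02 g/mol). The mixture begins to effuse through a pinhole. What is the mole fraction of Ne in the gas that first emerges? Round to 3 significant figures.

Each component's effusion rate ∝ (its partial pressure)·(1/√M) ∝ n_i/√M_i.
Mole fraction of Ne in the effusate = (n_Ne/√M_Ne) / (n_Ne/√M_Ne + n_UF₆/√M_UF₆)
= (1.10/√20.18) / (1.10/√20.18 + 2.78/√352.02) = 0.2449/(0.2449 + 0.1482) = 0.623.

0.623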